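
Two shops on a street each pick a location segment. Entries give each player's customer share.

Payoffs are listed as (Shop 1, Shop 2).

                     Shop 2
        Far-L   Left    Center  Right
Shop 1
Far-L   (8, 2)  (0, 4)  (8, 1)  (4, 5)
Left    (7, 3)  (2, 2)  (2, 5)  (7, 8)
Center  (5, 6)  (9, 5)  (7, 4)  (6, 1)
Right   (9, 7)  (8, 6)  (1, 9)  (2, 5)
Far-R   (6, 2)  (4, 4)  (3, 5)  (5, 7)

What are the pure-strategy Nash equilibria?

Pure NE: (Left, Right)

Check each profile: it is a Nash equilibrium iff no player can strictly gain by switching unilaterally.
(Far-L, Far-L): Shop 1 can switch to Right (8 → 9). Not NE.
(Far-L, Left): Shop 1 can switch to Left (0 → 2). Not NE.
(Far-L, Center): Shop 2 can switch to Far-L (1 → 2). Not NE.
(Far-L, Right): Shop 1 can switch to Left (4 → 7). Not NE.
(Left, Far-L): Shop 1 can switch to Far-L (7 → 8). Not NE.
(Left, Left): Shop 1 can switch to Center (2 → 9). Not NE.
(Left, Center): Shop 1 can switch to Far-L (2 → 8). Not NE.
(Left, Right): Shop 1 gets 7, best alternative 6; Shop 2 gets 8, best alternative 5. No profitable deviation — NE.
(Center, Far-L): Shop 1 can switch to Far-L (5 → 8). Not NE.
(Center, Left): Shop 2 can switch to Far-L (5 → 6). Not NE.
(Center, Center): Shop 1 can switch to Far-L (7 → 8). Not NE.
(Center, Right): Shop 1 can switch to Left (6 → 7). Not NE.
(Right, Far-L): Shop 2 can switch to Center (7 → 9). Not NE.
(The remaining 7 profiles each have a profitable deviation by the same check.)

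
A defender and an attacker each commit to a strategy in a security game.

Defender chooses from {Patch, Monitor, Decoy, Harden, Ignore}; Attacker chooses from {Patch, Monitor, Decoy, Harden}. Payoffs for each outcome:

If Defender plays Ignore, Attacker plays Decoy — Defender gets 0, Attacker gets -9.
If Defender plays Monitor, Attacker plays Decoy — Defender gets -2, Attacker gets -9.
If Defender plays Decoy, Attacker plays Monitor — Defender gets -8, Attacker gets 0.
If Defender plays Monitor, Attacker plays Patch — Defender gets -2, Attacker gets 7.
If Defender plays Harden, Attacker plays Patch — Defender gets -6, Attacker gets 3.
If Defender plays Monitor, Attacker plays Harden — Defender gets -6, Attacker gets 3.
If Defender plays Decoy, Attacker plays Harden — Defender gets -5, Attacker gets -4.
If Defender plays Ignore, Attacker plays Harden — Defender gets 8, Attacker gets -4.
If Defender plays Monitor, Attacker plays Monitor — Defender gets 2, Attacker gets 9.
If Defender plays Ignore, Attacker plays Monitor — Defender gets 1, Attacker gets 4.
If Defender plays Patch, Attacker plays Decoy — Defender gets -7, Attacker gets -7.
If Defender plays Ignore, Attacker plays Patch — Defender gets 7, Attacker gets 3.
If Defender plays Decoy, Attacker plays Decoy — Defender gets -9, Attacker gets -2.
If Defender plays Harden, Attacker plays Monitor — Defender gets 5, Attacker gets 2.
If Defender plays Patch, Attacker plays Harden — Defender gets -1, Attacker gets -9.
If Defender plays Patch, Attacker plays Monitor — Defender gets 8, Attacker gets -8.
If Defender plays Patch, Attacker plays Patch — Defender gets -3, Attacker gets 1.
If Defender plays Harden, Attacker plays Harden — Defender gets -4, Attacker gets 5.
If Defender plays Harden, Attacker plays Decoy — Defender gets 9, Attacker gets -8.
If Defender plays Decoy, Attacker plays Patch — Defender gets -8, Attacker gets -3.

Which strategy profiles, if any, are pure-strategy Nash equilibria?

For each player, find the best response to each opponent profile; mutual best responses are the pure NE.
Defender against Patch: payoffs -3, -2, -8, -6, 7 → best response Ignore.
Defender against Monitor: payoffs 8, 2, -8, 5, 1 → best response Patch.
Defender against Decoy: payoffs -7, -2, -9, 9, 0 → best response Harden.
Defender against Harden: payoffs -1, -6, -5, -4, 8 → best response Ignore.
Attacker against Patch: payoffs 1, -8, -7, -9 → best response Patch.
Attacker against Monitor: payoffs 7, 9, -9, 3 → best response Monitor.
Attacker against Decoy: payoffs -3, 0, -2, -4 → best response Monitor.
Attacker against Harden: payoffs 3, 2, -8, 5 → best response Harden.
Attacker against Ignore: payoffs 3, 4, -9, -4 → best response Monitor.
No profile is a mutual best response for all players.

No pure-strategy Nash equilibrium.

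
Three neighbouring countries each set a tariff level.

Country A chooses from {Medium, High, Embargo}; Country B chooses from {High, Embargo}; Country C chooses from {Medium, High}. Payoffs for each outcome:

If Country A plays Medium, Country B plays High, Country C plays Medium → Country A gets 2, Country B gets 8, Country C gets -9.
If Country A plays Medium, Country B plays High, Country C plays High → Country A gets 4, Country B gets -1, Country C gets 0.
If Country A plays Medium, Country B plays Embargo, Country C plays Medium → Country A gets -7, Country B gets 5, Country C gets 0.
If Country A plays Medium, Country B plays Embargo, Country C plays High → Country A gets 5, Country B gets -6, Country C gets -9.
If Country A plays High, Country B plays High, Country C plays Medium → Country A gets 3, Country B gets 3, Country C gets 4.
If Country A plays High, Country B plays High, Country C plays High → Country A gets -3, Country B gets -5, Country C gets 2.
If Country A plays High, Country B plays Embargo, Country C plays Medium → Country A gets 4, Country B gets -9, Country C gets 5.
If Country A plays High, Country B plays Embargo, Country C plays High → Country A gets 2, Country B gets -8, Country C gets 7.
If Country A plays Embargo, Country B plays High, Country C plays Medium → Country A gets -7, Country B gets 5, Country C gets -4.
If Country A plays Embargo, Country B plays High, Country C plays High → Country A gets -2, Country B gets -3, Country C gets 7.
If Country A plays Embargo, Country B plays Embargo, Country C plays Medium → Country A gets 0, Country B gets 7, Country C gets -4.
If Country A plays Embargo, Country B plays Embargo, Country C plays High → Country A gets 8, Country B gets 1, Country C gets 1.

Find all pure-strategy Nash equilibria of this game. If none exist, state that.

Pure-strategy Nash equilibria: (Medium, High, High), (High, High, Medium), (Embargo, Embargo, High)

For each strategy profile, look for a profitable unilateral deviation.
(Medium, High, Medium): Country A can switch to High (2 → 3). Not NE.
(Medium, High, High): Country A gets 4, best alternative -2; Country B gets -1, best alternative -6; Country C gets 0, best alternative -9. No profitable deviation — NE.
(Medium, Embargo, Medium): Country A can switch to High (-7 → 4). Not NE.
(Medium, Embargo, High): Country A can switch to Embargo (5 → 8). Not NE.
(High, High, Medium): Country A gets 3, best alternative 2; Country B gets 3, best alternative -9; Country C gets 4, best alternative 2. No profitable deviation — NE.
(High, High, High): Country A can switch to Medium (-3 → 4). Not NE.
(High, Embargo, Medium): Country B can switch to High (-9 → 3). Not NE.
(High, Embargo, High): Country A can switch to Medium (2 → 5). Not NE.
(Embargo, High, Medium): Country A can switch to Medium (-7 → 2). Not NE.
(Embargo, High, High): Country A can switch to Medium (-2 → 4). Not NE.
(Embargo, Embargo, High): Country A gets 8, best alternative 5; Country B gets 1, best alternative -3; Country C gets 1, best alternative -4. No profitable deviation — NE.
(The remaining 1 profile has a profitable deviation by the same check.)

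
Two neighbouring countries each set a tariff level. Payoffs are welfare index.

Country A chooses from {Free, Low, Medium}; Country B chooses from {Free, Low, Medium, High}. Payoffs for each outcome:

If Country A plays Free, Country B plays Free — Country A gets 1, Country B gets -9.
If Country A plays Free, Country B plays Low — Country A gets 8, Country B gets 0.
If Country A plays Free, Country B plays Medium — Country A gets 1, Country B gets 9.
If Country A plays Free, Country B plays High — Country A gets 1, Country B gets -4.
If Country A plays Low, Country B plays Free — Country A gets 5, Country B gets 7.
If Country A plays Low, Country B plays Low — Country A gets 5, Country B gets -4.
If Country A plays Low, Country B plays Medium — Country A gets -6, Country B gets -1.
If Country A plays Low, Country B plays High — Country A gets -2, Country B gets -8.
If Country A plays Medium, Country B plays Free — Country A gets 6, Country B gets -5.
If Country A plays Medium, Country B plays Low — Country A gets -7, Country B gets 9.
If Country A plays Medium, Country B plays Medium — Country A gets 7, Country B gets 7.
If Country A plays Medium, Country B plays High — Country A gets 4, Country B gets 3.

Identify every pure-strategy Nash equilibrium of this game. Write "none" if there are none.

none

Mark each player's best response to every combination of opponents' strategies; a profile where every player is best-responding is a pure Nash equilibrium.
Country A against Free: payoffs 1, 5, 6 → best response Medium.
Country A against Low: payoffs 8, 5, -7 → best response Free.
Country A against Medium: payoffs 1, -6, 7 → best response Medium.
Country A against High: payoffs 1, -2, 4 → best response Medium.
Country B against Free: payoffs -9, 0, 9, -4 → best response Medium.
Country B against Low: payoffs 7, -4, -1, -8 → best response Free.
Country B against Medium: payoffs -5, 9, 7, 3 → best response Low.
No profile is a mutual best response for all players.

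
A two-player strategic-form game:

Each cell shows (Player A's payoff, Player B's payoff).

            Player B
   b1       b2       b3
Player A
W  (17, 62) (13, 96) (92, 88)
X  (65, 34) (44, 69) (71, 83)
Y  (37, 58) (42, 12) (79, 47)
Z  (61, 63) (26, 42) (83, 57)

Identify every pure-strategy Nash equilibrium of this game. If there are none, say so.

This game has no pure Nash equilibrium.

Check each profile: it is a Nash equilibrium iff no player can strictly gain by switching unilaterally.
(W, b1): Player A can switch to X (17 → 65). Not NE.
(W, b2): Player A can switch to X (13 → 44). Not NE.
(W, b3): Player B can switch to b2 (88 → 96). Not NE.
(X, b1): Player B can switch to b2 (34 → 69). Not NE.
(X, b2): Player B can switch to b3 (69 → 83). Not NE.
(X, b3): Player A can switch to W (71 → 92). Not NE.
(The remaining 6 profiles each have a profitable deviation by the same check.)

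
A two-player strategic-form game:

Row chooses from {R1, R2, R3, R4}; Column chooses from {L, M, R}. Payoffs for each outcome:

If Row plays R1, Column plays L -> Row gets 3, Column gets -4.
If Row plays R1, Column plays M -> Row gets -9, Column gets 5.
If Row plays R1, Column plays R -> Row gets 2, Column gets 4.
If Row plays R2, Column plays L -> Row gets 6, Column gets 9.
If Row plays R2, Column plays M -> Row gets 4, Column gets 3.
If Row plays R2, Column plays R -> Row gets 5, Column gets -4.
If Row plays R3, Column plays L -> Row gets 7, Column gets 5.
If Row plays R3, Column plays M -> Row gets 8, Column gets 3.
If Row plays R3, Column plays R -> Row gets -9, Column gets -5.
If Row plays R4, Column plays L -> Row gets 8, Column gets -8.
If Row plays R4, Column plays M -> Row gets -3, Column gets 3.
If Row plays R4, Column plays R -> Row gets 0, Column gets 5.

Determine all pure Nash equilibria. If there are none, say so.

There is no pure-strategy Nash equilibrium.

(R1, L): Row can switch to R2 (3 → 6). Not NE.
(R1, M): Row can switch to R2 (-9 → 4). Not NE.
(R1, R): Row can switch to R2 (2 → 5). Not NE.
(R2, L): Row can switch to R3 (6 → 7). Not NE.
(R2, M): Row can switch to R3 (4 → 8). Not NE.
(R2, R): Column can switch to L (-4 → 9). Not NE.
(The remaining 6 profiles each have a profitable deviation by the same check.)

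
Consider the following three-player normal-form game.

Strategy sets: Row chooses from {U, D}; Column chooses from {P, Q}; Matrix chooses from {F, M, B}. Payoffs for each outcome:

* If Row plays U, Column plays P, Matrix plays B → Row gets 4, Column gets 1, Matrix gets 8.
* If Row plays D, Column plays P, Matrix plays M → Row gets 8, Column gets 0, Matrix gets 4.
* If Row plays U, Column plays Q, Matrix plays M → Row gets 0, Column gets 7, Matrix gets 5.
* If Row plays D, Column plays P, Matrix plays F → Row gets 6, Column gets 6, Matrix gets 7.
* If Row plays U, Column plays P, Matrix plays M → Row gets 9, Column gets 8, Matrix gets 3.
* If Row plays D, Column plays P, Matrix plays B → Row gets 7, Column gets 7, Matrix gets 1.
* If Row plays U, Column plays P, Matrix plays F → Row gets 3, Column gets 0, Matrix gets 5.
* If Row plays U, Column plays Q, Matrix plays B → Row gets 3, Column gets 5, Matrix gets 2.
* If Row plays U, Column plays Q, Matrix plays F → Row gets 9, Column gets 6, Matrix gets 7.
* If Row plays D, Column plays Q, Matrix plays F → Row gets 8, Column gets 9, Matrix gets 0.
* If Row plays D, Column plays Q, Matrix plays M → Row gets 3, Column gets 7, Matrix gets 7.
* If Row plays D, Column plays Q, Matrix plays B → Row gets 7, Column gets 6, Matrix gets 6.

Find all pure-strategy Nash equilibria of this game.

Row against (P, F): payoffs 3, 6 → best response D.
Row against (P, M): payoffs 9, 8 → best response U.
Row against (P, B): payoffs 4, 7 → best response D.
Row against (Q, F): payoffs 9, 8 → best response U.
Row against (Q, M): payoffs 0, 3 → best response D.
Row against (Q, B): payoffs 3, 7 → best response D.
Column against (U, F): payoffs 0, 6 → best response Q.
Column against (U, M): payoffs 8, 7 → best response P.
Column against (U, B): payoffs 1, 5 → best response Q.
Column against (D, F): payoffs 6, 9 → best response Q.
Column against (D, M): payoffs 0, 7 → best response Q.
Column against (D, B): payoffs 7, 6 → best response P.
Matrix against (U, P): payoffs 5, 3, 8 → best response B.
Matrix against (U, Q): payoffs 7, 5, 2 → best response F.
Matrix against (D, P): payoffs 7, 4, 1 → best response F.
Matrix against (D, Q): payoffs 0, 7, 6 → best response M.
Mutual best responses: (U, Q, F); (D, Q, M).

Pure-strategy Nash equilibria: (U, Q, F) and (D, Q, M)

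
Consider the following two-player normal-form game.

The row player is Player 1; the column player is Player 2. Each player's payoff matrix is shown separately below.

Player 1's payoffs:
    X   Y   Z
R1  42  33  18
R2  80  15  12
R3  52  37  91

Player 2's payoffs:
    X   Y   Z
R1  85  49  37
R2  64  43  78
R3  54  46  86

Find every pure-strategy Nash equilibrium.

Pure NE: (R3, Z)

(R1, X): Player 1 can switch to R2 (42 → 80). Not NE.
(R1, Y): Player 1 can switch to R3 (33 → 37). Not NE.
(R1, Z): Player 1 can switch to R3 (18 → 91). Not NE.
(R2, X): Player 2 can switch to Z (64 → 78). Not NE.
(R2, Y): Player 1 can switch to R1 (15 → 33). Not NE.
(R2, Z): Player 1 can switch to R1 (12 → 18). Not NE.
(R3, X): Player 1 can switch to R2 (52 → 80). Not NE.
(R3, Y): Player 2 can switch to X (46 → 54). Not NE.
(R3, Z): Player 1 gets 91, best alternative 18; Player 2 gets 86, best alternative 54. No profitable deviation — NE.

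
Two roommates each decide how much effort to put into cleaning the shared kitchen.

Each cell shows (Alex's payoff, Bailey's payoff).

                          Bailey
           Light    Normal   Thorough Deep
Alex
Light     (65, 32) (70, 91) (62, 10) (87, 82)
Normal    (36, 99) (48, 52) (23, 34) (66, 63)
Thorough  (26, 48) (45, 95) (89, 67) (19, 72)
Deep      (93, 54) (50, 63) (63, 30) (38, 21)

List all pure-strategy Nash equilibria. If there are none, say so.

(Light, Normal)

Alex against Light: payoffs 65, 36, 26, 93 → best response Deep.
Alex against Normal: payoffs 70, 48, 45, 50 → best response Light.
Alex against Thorough: payoffs 62, 23, 89, 63 → best response Thorough.
Alex against Deep: payoffs 87, 66, 19, 38 → best response Light.
Bailey against Light: payoffs 32, 91, 10, 82 → best response Normal.
Bailey against Normal: payoffs 99, 52, 34, 63 → best response Light.
Bailey against Thorough: payoffs 48, 95, 67, 72 → best response Normal.
Bailey against Deep: payoffs 54, 63, 30, 21 → best response Normal.
Mutual best responses: (Light, Normal).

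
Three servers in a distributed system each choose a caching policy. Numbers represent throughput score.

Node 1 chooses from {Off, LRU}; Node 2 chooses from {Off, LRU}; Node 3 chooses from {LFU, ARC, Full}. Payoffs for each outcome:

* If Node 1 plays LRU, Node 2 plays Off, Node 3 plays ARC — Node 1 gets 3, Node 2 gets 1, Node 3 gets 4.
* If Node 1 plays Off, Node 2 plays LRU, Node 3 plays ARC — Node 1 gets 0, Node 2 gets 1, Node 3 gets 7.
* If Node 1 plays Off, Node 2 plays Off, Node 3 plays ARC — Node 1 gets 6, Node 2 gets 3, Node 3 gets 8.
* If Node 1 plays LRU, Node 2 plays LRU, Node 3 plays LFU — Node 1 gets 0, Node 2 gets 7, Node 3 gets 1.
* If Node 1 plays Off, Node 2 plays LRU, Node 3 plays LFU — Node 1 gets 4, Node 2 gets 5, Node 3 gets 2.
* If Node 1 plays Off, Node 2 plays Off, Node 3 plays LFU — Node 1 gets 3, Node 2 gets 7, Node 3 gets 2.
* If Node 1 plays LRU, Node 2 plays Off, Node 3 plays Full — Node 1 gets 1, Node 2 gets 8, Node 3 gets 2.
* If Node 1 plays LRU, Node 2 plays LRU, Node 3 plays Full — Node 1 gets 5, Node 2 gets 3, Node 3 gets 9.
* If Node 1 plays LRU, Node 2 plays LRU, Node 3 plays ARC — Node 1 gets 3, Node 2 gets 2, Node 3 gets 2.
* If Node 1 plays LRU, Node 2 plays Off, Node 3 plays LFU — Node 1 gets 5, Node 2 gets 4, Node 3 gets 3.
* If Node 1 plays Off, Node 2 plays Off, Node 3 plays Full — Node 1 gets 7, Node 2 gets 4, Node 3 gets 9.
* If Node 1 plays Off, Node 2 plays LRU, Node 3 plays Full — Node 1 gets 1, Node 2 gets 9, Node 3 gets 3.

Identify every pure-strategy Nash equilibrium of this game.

Node 1 against (Off, LFU): payoffs 3, 5 → best response LRU.
Node 1 against (Off, ARC): payoffs 6, 3 → best response Off.
Node 1 against (Off, Full): payoffs 7, 1 → best response Off.
Node 1 against (LRU, LFU): payoffs 4, 0 → best response Off.
Node 1 against (LRU, ARC): payoffs 0, 3 → best response LRU.
Node 1 against (LRU, Full): payoffs 1, 5 → best response LRU.
Node 2 against (Off, LFU): payoffs 7, 5 → best response Off.
Node 2 against (Off, ARC): payoffs 3, 1 → best response Off.
Node 2 against (Off, Full): payoffs 4, 9 → best response LRU.
Node 2 against (LRU, LFU): payoffs 4, 7 → best response LRU.
Node 2 against (LRU, ARC): payoffs 1, 2 → best response LRU.
Node 2 against (LRU, Full): payoffs 8, 3 → best response Off.
Node 3 against (Off, Off): payoffs 2, 8, 9 → best response Full.
Node 3 against (Off, LRU): payoffs 2, 7, 3 → best response ARC.
Node 3 against (LRU, Off): payoffs 3, 4, 2 → best response ARC.
Node 3 against (LRU, LRU): payoffs 1, 2, 9 → best response Full.
No profile is a mutual best response for all players.

There is no pure-strategy Nash equilibrium.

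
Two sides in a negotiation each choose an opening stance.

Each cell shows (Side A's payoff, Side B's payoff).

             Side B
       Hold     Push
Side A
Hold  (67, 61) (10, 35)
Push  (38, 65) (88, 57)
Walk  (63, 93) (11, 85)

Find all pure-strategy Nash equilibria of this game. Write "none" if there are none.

Pure NE: (Hold, Hold)

For each strategy profile, look for a profitable unilateral deviation.
(Hold, Hold): Side A gets 67, best alternative 63; Side B gets 61, best alternative 35. No profitable deviation — NE.
(Hold, Push): Side A can switch to Push (10 → 88). Not NE.
(Push, Hold): Side A can switch to Hold (38 → 67). Not NE.
(Push, Push): Side B can switch to Hold (57 → 65). Not NE.
(Walk, Hold): Side A can switch to Hold (63 → 67). Not NE.
(Walk, Push): Side A can switch to Push (11 → 88). Not NE.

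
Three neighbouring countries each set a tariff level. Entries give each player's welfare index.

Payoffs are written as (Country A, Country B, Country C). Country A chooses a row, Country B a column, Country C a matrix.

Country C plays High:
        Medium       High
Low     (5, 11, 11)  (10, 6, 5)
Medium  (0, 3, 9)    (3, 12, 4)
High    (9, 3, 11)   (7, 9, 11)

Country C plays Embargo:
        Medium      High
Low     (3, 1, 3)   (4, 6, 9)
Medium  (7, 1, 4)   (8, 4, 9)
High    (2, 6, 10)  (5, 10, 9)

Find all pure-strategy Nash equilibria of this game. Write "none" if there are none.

Country A against (Medium, High): payoffs 5, 0, 9 → best response High.
Country A against (Medium, Embargo): payoffs 3, 7, 2 → best response Medium.
Country A against (High, High): payoffs 10, 3, 7 → best response Low.
Country A against (High, Embargo): payoffs 4, 8, 5 → best response Medium.
Country B against (Low, High): payoffs 11, 6 → best response Medium.
Country B against (Low, Embargo): payoffs 1, 6 → best response High.
Country B against (Medium, High): payoffs 3, 12 → best response High.
Country B against (Medium, Embargo): payoffs 1, 4 → best response High.
Country B against (High, High): payoffs 3, 9 → best response High.
Country B against (High, Embargo): payoffs 6, 10 → best response High.
Country C against (Low, Medium): payoffs 11, 3 → best response High.
Country C against (Low, High): payoffs 5, 9 → best response Embargo.
Country C against (Medium, Medium): payoffs 9, 4 → best response High.
Country C against (Medium, High): payoffs 4, 9 → best response Embargo.
Country C against (High, Medium): payoffs 11, 10 → best response High.
Country C against (High, High): payoffs 11, 9 → best response High.
Mutual best responses: (Medium, High, Embargo).

Pure NE: (Medium, High, Embargo)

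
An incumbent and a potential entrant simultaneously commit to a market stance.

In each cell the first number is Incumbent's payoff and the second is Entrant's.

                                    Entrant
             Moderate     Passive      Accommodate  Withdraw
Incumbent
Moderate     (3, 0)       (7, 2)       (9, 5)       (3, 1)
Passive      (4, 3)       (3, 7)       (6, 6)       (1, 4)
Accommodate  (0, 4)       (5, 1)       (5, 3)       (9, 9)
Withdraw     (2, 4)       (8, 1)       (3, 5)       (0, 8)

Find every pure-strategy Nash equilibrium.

(Moderate, Moderate): Incumbent can switch to Passive (3 → 4). Not NE.
(Moderate, Passive): Incumbent can switch to Withdraw (7 → 8). Not NE.
(Moderate, Accommodate): Incumbent gets 9, best alternative 6; Entrant gets 5, best alternative 2. No profitable deviation — NE.
(Moderate, Withdraw): Incumbent can switch to Accommodate (3 → 9). Not NE.
(Passive, Moderate): Entrant can switch to Passive (3 → 7). Not NE.
(Passive, Passive): Incumbent can switch to Moderate (3 → 7). Not NE.
(Passive, Accommodate): Incumbent can switch to Moderate (6 → 9). Not NE.
(Passive, Withdraw): Incumbent can switch to Moderate (1 → 3). Not NE.
(Accommodate, Moderate): Incumbent can switch to Moderate (0 → 3). Not NE.
(Accommodate, Passive): Incumbent can switch to Moderate (5 → 7). Not NE.
(Accommodate, Accommodate): Incumbent can switch to Moderate (5 → 9). Not NE.
(Accommodate, Withdraw): Incumbent gets 9, best alternative 3; Entrant gets 9, best alternative 4. No profitable deviation — NE.
(The remaining 4 profiles each have a profitable deviation by the same check.)

The pure Nash equilibria are (Moderate, Accommodate); (Accommodate, Withdraw).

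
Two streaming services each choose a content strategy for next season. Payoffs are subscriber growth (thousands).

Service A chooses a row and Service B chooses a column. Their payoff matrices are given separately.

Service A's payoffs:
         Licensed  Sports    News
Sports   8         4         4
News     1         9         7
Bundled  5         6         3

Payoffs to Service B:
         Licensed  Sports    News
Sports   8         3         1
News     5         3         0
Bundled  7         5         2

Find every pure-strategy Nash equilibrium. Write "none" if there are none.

Pure NE: (Sports, Licensed)

Mark each player's best response to every combination of opponents' strategies; a profile where every player is best-responding is a pure Nash equilibrium.
Service A against Licensed: payoffs 8, 1, 5 → best response Sports.
Service A against Sports: payoffs 4, 9, 6 → best response News.
Service A against News: payoffs 4, 7, 3 → best response News.
Service B against Sports: payoffs 8, 3, 1 → best response Licensed.
Service B against News: payoffs 5, 3, 0 → best response Licensed.
Service B against Bundled: payoffs 7, 5, 2 → best response Licensed.
Mutual best responses: (Sports, Licensed).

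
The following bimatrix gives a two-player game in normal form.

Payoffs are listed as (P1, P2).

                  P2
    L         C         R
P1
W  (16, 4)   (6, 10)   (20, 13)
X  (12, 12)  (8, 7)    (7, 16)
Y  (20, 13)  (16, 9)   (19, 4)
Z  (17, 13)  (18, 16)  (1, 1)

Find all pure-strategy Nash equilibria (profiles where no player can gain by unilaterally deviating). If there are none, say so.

For each player, find the best response to each opponent profile; mutual best responses are the pure NE.
P1 against L: payoffs 16, 12, 20, 17 → best response Y.
P1 against C: payoffs 6, 8, 16, 18 → best response Z.
P1 against R: payoffs 20, 7, 19, 1 → best response W.
P2 against W: payoffs 4, 10, 13 → best response R.
P2 against X: payoffs 12, 7, 16 → best response R.
P2 against Y: payoffs 13, 9, 4 → best response L.
P2 against Z: payoffs 13, 16, 1 → best response C.
Mutual best responses: (W, R); (Y, L); (Z, C).

Pure-strategy Nash equilibria: (W, R); (Y, L); (Z, C)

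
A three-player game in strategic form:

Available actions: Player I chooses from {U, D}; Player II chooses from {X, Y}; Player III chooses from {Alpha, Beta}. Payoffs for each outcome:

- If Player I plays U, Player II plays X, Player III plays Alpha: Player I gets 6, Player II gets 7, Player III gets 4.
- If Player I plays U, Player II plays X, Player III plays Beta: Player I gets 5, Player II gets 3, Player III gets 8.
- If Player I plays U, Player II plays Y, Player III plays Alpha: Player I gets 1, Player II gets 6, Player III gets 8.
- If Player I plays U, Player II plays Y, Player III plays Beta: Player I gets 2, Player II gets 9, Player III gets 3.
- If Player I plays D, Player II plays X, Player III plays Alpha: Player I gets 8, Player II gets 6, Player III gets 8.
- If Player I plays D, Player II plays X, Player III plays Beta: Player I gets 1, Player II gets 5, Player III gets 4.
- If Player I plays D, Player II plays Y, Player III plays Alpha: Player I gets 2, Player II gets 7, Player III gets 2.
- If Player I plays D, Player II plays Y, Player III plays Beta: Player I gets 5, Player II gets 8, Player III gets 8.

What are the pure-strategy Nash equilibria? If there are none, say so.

(D, Y, Beta)

For each strategy profile, look for a profitable unilateral deviation.
(U, X, Alpha): Player I can switch to D (6 → 8). Not NE.
(U, X, Beta): Player II can switch to Y (3 → 9). Not NE.
(U, Y, Alpha): Player I can switch to D (1 → 2). Not NE.
(U, Y, Beta): Player I can switch to D (2 → 5). Not NE.
(D, X, Alpha): Player II can switch to Y (6 → 7). Not NE.
(D, X, Beta): Player I can switch to U (1 → 5). Not NE.
(D, Y, Alpha): Player III can switch to Beta (2 → 8). Not NE.
(D, Y, Beta): Player I gets 5, best alternative 2; Player II gets 8, best alternative 5; Player III gets 8, best alternative 2. No profitable deviation — NE.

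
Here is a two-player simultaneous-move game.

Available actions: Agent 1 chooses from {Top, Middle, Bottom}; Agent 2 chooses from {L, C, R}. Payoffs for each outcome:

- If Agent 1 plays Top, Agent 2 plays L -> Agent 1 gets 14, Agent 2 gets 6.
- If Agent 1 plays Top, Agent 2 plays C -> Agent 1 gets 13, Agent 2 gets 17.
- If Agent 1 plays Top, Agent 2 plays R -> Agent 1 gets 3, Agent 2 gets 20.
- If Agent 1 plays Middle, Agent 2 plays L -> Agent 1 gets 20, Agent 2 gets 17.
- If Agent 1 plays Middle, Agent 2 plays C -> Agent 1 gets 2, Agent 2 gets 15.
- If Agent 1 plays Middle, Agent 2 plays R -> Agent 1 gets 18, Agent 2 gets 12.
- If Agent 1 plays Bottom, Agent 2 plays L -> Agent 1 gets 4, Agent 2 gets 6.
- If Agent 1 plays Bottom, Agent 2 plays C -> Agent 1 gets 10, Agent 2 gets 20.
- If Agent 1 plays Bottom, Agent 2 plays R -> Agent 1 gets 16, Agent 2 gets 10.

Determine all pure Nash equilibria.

(Middle, L)

(Top, L): Agent 1 can switch to Middle (14 → 20). Not NE.
(Top, C): Agent 2 can switch to R (17 → 20). Not NE.
(Top, R): Agent 1 can switch to Middle (3 → 18). Not NE.
(Middle, L): Agent 1 gets 20, best alternative 14; Agent 2 gets 17, best alternative 15. No profitable deviation — NE.
(Middle, C): Agent 1 can switch to Top (2 → 13). Not NE.
(Middle, R): Agent 2 can switch to L (12 → 17). Not NE.
(Bottom, L): Agent 1 can switch to Top (4 → 14). Not NE.
(Bottom, C): Agent 1 can switch to Top (10 → 13). Not NE.
(Bottom, R): Agent 1 can switch to Middle (16 → 18). Not NE.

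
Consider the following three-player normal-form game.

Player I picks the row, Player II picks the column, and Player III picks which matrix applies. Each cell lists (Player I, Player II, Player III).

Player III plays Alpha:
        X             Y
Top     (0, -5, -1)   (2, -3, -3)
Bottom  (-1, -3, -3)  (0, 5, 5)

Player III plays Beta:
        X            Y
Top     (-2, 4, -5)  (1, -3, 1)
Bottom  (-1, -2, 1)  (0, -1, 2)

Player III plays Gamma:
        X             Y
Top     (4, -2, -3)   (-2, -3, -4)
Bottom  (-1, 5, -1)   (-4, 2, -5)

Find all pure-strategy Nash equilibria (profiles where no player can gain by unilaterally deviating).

(Top, X, Alpha): Player II can switch to Y (-5 → -3). Not NE.
(Top, X, Beta): Player I can switch to Bottom (-2 → -1). Not NE.
(Top, X, Gamma): Player III can switch to Alpha (-3 → -1). Not NE.
(Top, Y, Alpha): Player III can switch to Beta (-3 → 1). Not NE.
(Top, Y, Beta): Player II can switch to X (-3 → 4). Not NE.
(Top, Y, Gamma): Player II can switch to X (-3 → -2). Not NE.
(Bottom, X, Alpha): Player I can switch to Top (-1 → 0). Not NE.
(Bottom, X, Beta): Player II can switch to Y (-2 → -1). Not NE.
(Bottom, X, Gamma): Player I can switch to Top (-1 → 4). Not NE.
(Bottom, Y, Alpha): Player I can switch to Top (0 → 2). Not NE.
(The remaining 2 profiles each have a profitable deviation by the same check.)

This game has no pure Nash equilibrium.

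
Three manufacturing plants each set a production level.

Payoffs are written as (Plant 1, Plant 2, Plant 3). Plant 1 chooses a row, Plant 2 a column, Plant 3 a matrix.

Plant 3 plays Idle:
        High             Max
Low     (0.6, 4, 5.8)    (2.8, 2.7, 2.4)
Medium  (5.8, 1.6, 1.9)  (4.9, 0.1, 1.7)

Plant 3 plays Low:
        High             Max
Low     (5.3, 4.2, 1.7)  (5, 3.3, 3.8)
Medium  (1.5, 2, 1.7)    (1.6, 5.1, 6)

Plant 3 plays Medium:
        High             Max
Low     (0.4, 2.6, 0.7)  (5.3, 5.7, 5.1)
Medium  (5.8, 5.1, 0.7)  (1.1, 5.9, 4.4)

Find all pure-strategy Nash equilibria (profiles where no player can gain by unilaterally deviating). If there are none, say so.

(Low, High, Idle): Plant 1 can switch to Medium (0.6 → 5.8). Not NE.
(Low, High, Low): Plant 3 can switch to Idle (1.7 → 5.8). Not NE.
(Low, High, Medium): Plant 1 can switch to Medium (0.4 → 5.8). Not NE.
(Low, Max, Idle): Plant 1 can switch to Medium (2.8 → 4.9). Not NE.
(Low, Max, Low): Plant 2 can switch to High (3.3 → 4.2). Not NE.
(Low, Max, Medium): Plant 1 gets 5.3, best alternative 1.1; Plant 2 gets 5.7, best alternative 2.6; Plant 3 gets 5.1, best alternative 3.8. No profitable deviation — NE.
(Medium, High, Idle): Plant 1 gets 5.8, best alternative 0.6; Plant 2 gets 1.6, best alternative 0.1; Plant 3 gets 1.9, best alternative 1.7. No profitable deviation — NE.
(Medium, High, Low): Plant 1 can switch to Low (1.5 → 5.3). Not NE.
(Medium, High, Medium): Plant 2 can switch to Max (5.1 → 5.9). Not NE.
(Medium, Max, Idle): Plant 2 can switch to High (0.1 → 1.6). Not NE.
(Medium, Max, Low): Plant 1 can switch to Low (1.6 → 5). Not NE.
(Medium, Max, Medium): Plant 1 can switch to Low (1.1 → 5.3). Not NE.

Pure-strategy Nash equilibria: (Low, Max, Medium); (Medium, High, Idle)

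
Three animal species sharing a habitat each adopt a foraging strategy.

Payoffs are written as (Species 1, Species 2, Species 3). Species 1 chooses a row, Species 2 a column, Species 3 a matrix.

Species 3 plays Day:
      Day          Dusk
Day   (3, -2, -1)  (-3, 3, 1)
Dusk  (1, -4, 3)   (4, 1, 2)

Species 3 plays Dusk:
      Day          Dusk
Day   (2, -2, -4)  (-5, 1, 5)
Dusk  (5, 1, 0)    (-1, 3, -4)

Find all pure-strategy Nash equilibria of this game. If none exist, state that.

Check each profile: it is a Nash equilibrium iff no player can strictly gain by switching unilaterally.
(Day, Day, Day): Species 2 can switch to Dusk (-2 → 3). Not NE.
(Day, Day, Dusk): Species 1 can switch to Dusk (2 → 5). Not NE.
(Day, Dusk, Day): Species 1 can switch to Dusk (-3 → 4). Not NE.
(Day, Dusk, Dusk): Species 1 can switch to Dusk (-5 → -1). Not NE.
(Dusk, Day, Day): Species 1 can switch to Day (1 → 3). Not NE.
(Dusk, Day, Dusk): Species 2 can switch to Dusk (1 → 3). Not NE.
(Dusk, Dusk, Day): Species 1 gets 4, best alternative -3; Species 2 gets 1, best alternative -4; Species 3 gets 2, best alternative -4. No profitable deviation — NE.
(Dusk, Dusk, Dusk): Species 3 can switch to Day (-4 → 2). Not NE.

The unique pure-strategy Nash equilibrium is (Dusk, Dusk, Day).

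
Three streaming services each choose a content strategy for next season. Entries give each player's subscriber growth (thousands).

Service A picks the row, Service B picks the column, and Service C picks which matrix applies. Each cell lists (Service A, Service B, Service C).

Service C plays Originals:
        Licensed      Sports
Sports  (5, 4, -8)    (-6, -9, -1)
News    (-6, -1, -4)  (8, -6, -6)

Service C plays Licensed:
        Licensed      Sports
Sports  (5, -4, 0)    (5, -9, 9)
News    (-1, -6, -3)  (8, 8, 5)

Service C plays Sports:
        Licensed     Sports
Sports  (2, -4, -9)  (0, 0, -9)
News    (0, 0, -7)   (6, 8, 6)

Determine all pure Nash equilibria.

(Sports, Licensed, Originals): Service C can switch to Licensed (-8 → 0). Not NE.
(Sports, Licensed, Licensed): Service A gets 5, best alternative -1; Service B gets -4, best alternative -9; Service C gets 0, best alternative -8. No profitable deviation — NE.
(Sports, Licensed, Sports): Service B can switch to Sports (-4 → 0). Not NE.
(Sports, Sports, Originals): Service A can switch to News (-6 → 8). Not NE.
(Sports, Sports, Licensed): Service A can switch to News (5 → 8). Not NE.
(Sports, Sports, Sports): Service A can switch to News (0 → 6). Not NE.
(News, Licensed, Originals): Service A can switch to Sports (-6 → 5). Not NE.
(News, Licensed, Licensed): Service A can switch to Sports (-1 → 5). Not NE.
(News, Licensed, Sports): Service A can switch to Sports (0 → 2). Not NE.
(News, Sports, Sports): Service A gets 6, best alternative 0; Service B gets 8, best alternative 0; Service C gets 6, best alternative 5. No profitable deviation — NE.
(The remaining 2 profiles each have a profitable deviation by the same check.)

(Sports, Licensed, Licensed), (News, Sports, Sports)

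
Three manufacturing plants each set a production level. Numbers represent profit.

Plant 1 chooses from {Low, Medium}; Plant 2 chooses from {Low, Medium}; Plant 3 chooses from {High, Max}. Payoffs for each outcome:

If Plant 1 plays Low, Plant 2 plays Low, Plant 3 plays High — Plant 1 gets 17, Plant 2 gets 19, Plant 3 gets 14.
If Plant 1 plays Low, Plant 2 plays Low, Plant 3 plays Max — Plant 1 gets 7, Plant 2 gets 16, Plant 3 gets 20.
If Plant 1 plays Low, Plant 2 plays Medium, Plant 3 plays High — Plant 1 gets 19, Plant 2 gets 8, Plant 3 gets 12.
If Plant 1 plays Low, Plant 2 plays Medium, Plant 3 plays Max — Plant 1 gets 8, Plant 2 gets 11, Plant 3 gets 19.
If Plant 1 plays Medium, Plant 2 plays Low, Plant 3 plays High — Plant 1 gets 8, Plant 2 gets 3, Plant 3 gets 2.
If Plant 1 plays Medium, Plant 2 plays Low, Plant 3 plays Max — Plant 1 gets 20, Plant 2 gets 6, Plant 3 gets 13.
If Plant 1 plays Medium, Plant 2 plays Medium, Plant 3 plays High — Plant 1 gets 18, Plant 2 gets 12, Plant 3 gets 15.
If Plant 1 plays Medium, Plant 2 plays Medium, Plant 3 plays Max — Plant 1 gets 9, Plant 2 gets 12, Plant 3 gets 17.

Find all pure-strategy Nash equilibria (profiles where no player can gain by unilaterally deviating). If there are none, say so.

Plant 1 against (Low, High): payoffs 17, 8 → best response Low.
Plant 1 against (Low, Max): payoffs 7, 20 → best response Medium.
Plant 1 against (Medium, High): payoffs 19, 18 → best response Low.
Plant 1 against (Medium, Max): payoffs 8, 9 → best response Medium.
Plant 2 against (Low, High): payoffs 19, 8 → best response Low.
Plant 2 against (Low, Max): payoffs 16, 11 → best response Low.
Plant 2 against (Medium, High): payoffs 3, 12 → best response Medium.
Plant 2 against (Medium, Max): payoffs 6, 12 → best response Medium.
Plant 3 against (Low, Low): payoffs 14, 20 → best response Max.
Plant 3 against (Low, Medium): payoffs 12, 19 → best response Max.
Plant 3 against (Medium, Low): payoffs 2, 13 → best response Max.
Plant 3 against (Medium, Medium): payoffs 15, 17 → best response Max.
Mutual best responses: (Medium, Medium, Max).

Pure NE: (Medium, Medium, Max)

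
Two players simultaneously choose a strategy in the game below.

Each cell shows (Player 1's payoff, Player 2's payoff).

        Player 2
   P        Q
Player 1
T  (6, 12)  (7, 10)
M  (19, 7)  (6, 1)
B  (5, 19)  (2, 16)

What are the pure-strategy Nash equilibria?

Pure NE: (M, P)

(T, P): Player 1 can switch to M (6 → 19). Not NE.
(T, Q): Player 2 can switch to P (10 → 12). Not NE.
(M, P): Player 1 gets 19, best alternative 6; Player 2 gets 7, best alternative 1. No profitable deviation — NE.
(M, Q): Player 1 can switch to T (6 → 7). Not NE.
(B, P): Player 1 can switch to T (5 → 6). Not NE.
(B, Q): Player 1 can switch to T (2 → 7). Not NE.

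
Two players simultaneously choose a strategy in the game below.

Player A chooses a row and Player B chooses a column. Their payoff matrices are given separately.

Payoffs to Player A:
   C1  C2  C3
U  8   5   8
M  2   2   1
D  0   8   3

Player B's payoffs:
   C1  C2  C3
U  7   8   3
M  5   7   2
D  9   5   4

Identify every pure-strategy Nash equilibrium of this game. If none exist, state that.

There is no pure-strategy Nash equilibrium.

Player A against C1: payoffs 8, 2, 0 → best response U.
Player A against C2: payoffs 5, 2, 8 → best response D.
Player A against C3: payoffs 8, 1, 3 → best response U.
Player B against U: payoffs 7, 8, 3 → best response C2.
Player B against M: payoffs 5, 7, 2 → best response C2.
Player B against D: payoffs 9, 5, 4 → best response C1.
No profile is a mutual best response for all players.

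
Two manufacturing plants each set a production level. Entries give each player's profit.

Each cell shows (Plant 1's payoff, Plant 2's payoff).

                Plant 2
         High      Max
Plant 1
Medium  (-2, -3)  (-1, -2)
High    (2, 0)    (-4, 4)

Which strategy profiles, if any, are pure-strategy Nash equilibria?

For each player, find the best response to each opponent profile; mutual best responses are the pure NE.
Plant 1 against High: payoffs -2, 2 → best response High.
Plant 1 against Max: payoffs -1, -4 → best response Medium.
Plant 2 against Medium: payoffs -3, -2 → best response Max.
Plant 2 against High: payoffs 0, 4 → best response Max.
Mutual best responses: (Medium, Max).

Pure NE: (Medium, Max)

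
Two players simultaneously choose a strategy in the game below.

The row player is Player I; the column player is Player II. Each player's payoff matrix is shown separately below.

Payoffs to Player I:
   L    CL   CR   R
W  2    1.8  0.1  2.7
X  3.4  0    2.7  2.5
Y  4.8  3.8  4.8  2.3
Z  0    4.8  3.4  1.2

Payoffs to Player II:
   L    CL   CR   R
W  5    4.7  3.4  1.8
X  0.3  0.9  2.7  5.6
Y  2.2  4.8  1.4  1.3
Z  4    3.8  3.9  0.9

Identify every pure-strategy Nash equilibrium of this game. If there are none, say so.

No pure-strategy Nash equilibrium.

Player I against L: payoffs 2, 3.4, 4.8, 0 → best response Y.
Player I against CL: payoffs 1.8, 0, 3.8, 4.8 → best response Z.
Player I against CR: payoffs 0.1, 2.7, 4.8, 3.4 → best response Y.
Player I against R: payoffs 2.7, 2.5, 2.3, 1.2 → best response W.
Player II against W: payoffs 5, 4.7, 3.4, 1.8 → best response L.
Player II against X: payoffs 0.3, 0.9, 2.7, 5.6 → best response R.
Player II against Y: payoffs 2.2, 4.8, 1.4, 1.3 → best response CL.
Player II against Z: payoffs 4, 3.8, 3.9, 0.9 → best response L.
No profile is a mutual best response for all players.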